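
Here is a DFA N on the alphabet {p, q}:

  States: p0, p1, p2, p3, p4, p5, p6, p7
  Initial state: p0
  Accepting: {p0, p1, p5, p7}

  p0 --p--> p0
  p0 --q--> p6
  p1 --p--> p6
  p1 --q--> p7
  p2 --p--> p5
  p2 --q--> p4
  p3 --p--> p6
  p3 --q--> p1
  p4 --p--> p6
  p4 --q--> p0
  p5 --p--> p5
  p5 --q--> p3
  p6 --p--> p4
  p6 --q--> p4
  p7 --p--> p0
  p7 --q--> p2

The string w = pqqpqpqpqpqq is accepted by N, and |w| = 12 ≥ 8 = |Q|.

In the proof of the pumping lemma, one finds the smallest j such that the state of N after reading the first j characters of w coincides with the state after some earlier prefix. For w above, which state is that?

p0

Run of N on w = p q q p q p q p q p q q:
  step 0: p0  (start)
  step 1: p0  (read p: p0→p0)   ← first repeat (p0 seen earlier)
  step 2: p6  (read q: p0→p6)
  step 3: p4  (read q: p6→p4)
  step 4: p6  (read p: p4→p6)
  step 5: p4  (read q: p6→p4)
  step 6: p6  (read p: p4→p6)
  step 7: p4  (read q: p6→p4)
  step 8: p6  (read p: p4→p6)
  step 9: p4  (read q: p6→p4)
  step 10: p6  (read p: p4→p6)
  step 11: p4  (read q: p6→p4)
  step 12: p0  (read q: p4→p0)

The earliest repeat is at step j = 1: N is in p0, which it already visited at step i = 0.
The DFA has 8 states, so the proof of the pumping lemma guarantees a repeated state among the first 8+1 visited; the segment between the two visits is the pumpable y.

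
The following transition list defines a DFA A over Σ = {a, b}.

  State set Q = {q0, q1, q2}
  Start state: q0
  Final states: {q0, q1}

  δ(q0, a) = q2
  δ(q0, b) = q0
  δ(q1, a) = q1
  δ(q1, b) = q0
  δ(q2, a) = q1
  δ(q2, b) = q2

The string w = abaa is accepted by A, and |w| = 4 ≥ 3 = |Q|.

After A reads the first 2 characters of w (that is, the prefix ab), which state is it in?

q2

State sequence: q0 -a-> q2 -b-> q2

After reading 2 characters, A is in state q2.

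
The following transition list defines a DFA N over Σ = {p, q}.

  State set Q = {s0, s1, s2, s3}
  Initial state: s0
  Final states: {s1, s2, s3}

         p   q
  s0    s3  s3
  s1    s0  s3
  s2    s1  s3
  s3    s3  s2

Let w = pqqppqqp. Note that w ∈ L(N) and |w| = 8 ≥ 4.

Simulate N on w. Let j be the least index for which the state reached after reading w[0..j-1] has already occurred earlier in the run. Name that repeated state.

Run of N on w = p q q p p q q p:
  step 0: s0  (start)
  step 1: s3  (read p: s0→s3)
  step 2: s2  (read q: s3→s2)
  step 3: s3  (read q: s2→s3)   ← first repeat (s3 seen earlier)
  step 4: s3  (read p: s3→s3)
  step 5: s3  (read p: s3→s3)
  step 6: s2  (read q: s3→s2)
  step 7: s3  (read q: s2→s3)
  step 8: s3  (read p: s3→s3)

The earliest repeat is at step j = 3: N is in s3, which it already visited at step i = 1.
Since N has 4 states, any run of length ≥ 4 visits 4+1 states, so by pigeonhole some state repeats within the first 4 steps — that repeat gives the pumpable loop.

s3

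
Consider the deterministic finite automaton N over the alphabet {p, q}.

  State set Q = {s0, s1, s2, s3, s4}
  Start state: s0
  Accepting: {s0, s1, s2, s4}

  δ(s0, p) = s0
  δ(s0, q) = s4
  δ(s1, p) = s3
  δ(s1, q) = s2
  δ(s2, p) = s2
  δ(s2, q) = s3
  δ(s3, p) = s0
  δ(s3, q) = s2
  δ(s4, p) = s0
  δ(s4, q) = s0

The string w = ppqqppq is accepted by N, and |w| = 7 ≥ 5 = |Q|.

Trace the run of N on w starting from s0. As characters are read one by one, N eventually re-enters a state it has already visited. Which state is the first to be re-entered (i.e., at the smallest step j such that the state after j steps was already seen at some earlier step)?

s0

State sequence: s0 -p-> s0 -p-> s0 -q-> s4 -q-> s0 -p-> s0 -p-> s0 -q-> s4
First repeat at step 1: s0 was already visited.

The earliest repeat is at step j = 1: N is in s0, which it already visited at step i = 0.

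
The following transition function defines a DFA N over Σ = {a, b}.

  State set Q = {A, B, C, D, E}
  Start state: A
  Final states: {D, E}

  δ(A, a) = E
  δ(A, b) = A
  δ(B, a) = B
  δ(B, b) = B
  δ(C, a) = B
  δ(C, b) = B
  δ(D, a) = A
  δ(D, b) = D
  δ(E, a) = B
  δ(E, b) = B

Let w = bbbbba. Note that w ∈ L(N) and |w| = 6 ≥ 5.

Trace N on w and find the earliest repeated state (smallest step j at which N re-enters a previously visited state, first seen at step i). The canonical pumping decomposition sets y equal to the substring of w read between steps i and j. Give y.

Run of N on w = b b b b b a:
  step 0: A  (start)
  step 1: A  (read b: A→A)   ← first repeat (A seen earlier)
  step 2: A  (read b: A→A)
  step 3: A  (read b: A→A)
  step 4: A  (read b: A→A)
  step 5: A  (read b: A→A)
  step 6: E  (read a: A→E)

So i = 0, j = 1, giving x = w[0:0] = ε, y = w[0:1] = b, z = w[1:6] = bbbba.
Check: |xy| = 1 ≤ 5 and |y| = 1 ≥ 1. Reading y takes N from A back to A, so every xyⁱz is accepted.
With |Q| = 5, pigeonhole forces a state repeat no later than step 5; the substring read between the first and second visits to that state can be pumped.

b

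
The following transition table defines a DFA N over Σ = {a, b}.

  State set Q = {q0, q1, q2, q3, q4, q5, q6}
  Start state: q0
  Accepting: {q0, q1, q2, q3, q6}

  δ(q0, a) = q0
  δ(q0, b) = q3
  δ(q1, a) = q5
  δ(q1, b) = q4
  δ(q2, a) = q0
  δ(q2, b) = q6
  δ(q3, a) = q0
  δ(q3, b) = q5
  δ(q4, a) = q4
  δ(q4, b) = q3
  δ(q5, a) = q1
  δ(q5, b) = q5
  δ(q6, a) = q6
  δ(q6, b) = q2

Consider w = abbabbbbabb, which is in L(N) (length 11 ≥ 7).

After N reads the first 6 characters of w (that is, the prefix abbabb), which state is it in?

State sequence: q0 -a-> q0 -b-> q3 -b-> q5 -a-> q1 -b-> q4 -b-> q3

After reading 6 characters, N is in state q3.

q3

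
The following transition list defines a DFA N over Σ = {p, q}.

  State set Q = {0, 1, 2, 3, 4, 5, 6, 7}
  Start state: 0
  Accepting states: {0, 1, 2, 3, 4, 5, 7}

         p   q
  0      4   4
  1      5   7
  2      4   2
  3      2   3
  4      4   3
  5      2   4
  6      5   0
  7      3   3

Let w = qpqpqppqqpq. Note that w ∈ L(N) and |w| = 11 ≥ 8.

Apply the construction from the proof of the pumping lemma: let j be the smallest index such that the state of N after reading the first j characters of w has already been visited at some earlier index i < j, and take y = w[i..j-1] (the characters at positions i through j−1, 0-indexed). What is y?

p

Run of N on w = q p q p q p p q q p q:
  step 0: 0  (start)
  step 1: 4  (read q: 0→4)
  step 2: 4  (read p: 4→4)   ← first repeat (4 seen earlier)
  step 3: 3  (read q: 4→3)
  step 4: 2  (read p: 3→2)
  step 5: 2  (read q: 2→2)
  step 6: 4  (read p: 2→4)
  step 7: 4  (read p: 4→4)
  step 8: 3  (read q: 4→3)
  step 9: 3  (read q: 3→3)
  step 10: 2  (read p: 3→2)
  step 11: 2  (read q: 2→2)

So i = 1, j = 2, giving x = w[0:1] = q, y = w[1:2] = p, z = w[2:11] = qpqppqqpq.
Check: |xy| = 2 ≤ 8 and |y| = 1 ≥ 1. Reading y takes N from 4 back to 4, so every xyⁱz is accepted.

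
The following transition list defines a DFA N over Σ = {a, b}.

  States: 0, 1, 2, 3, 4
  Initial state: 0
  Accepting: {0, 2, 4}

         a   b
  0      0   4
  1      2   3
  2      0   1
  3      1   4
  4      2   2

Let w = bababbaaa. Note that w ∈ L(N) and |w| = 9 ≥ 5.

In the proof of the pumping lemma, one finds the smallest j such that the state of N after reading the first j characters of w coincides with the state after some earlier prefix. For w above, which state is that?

Run of N on w = b a b a b b a a a:
  step 0: 0  (start)
  step 1: 4  (read b: 0→4)
  step 2: 2  (read a: 4→2)
  step 3: 1  (read b: 2→1)
  step 4: 2  (read a: 1→2)   ← first repeat (2 seen earlier)
  step 5: 1  (read b: 2→1)
  step 6: 3  (read b: 1→3)
  step 7: 1  (read a: 3→1)
  step 8: 2  (read a: 1→2)
  step 9: 0  (read a: 2→0)

The earliest repeat is at step j = 4: N is in 2, which it already visited at step i = 2.
Since N has 5 states, any run of length ≥ 5 visits 5+1 states, so by pigeonhole some state repeats within the first 5 steps — that repeat gives the pumpable loop.

2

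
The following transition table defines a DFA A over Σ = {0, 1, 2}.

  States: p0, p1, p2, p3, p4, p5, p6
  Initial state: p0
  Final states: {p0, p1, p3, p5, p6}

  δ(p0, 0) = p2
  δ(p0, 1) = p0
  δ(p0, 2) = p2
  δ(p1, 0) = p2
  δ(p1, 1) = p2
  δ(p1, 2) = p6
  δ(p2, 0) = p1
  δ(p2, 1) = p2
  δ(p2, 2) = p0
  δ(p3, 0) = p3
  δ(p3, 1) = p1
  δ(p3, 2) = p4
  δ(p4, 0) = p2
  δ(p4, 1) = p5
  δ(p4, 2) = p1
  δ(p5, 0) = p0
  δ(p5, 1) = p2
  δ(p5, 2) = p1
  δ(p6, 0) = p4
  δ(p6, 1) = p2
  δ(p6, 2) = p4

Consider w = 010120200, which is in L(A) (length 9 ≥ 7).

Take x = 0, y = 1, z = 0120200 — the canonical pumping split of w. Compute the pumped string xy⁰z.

xy⁰z = xz = 0·0120200 = 00120200.
Reading y = 1 takes A from p2 back to p2, so after x the machine is still in p2, and z then leads to the accepting state p1. Hence 00120200 ∈ L(A).

00120200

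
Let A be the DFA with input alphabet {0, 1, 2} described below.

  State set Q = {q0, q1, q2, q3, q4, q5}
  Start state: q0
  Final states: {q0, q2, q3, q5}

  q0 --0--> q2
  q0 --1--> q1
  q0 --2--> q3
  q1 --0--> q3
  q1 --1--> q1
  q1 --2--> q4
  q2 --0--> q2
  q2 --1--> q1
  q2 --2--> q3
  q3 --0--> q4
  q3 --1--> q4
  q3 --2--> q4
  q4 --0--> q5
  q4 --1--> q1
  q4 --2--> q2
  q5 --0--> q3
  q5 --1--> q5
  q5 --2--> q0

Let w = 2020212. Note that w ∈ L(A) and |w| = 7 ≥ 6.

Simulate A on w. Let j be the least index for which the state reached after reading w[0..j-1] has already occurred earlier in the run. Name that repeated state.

Run of A on w = 2 0 2 0 2 1 2:
  step 0: q0  (start)
  step 1: q3  (read 2: q0→q3)
  step 2: q4  (read 0: q3→q4)
  step 3: q2  (read 2: q4→q2)
  step 4: q2  (read 0: q2→q2)   ← first repeat (q2 seen earlier)
  step 5: q3  (read 2: q2→q3)
  step 6: q4  (read 1: q3→q4)
  step 7: q2  (read 2: q4→q2)

The earliest repeat is at step j = 4: A is in q2, which it already visited at step i = 3.
Pumping length from the standard proof: p = 6 (the number of states). The repeated state found above gives |xy| = j ≤ 6 and |y| = j − i ≥ 1.

q2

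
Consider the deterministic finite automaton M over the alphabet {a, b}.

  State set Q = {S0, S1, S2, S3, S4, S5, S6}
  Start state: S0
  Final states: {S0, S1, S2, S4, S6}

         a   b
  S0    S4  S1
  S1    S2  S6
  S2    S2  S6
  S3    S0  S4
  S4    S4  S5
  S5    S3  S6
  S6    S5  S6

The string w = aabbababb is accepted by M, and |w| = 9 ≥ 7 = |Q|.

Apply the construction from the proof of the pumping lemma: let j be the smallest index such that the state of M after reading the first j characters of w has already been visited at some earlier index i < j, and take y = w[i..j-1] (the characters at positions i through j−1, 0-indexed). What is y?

Run of M on w = a a b b a b a b b:
  step 0: S0  (start)
  step 1: S4  (read a: S0→S4)
  step 2: S4  (read a: S4→S4)   ← first repeat (S4 seen earlier)
  step 3: S5  (read b: S4→S5)
  step 4: S6  (read b: S5→S6)
  step 5: S5  (read a: S6→S5)
  step 6: S6  (read b: S5→S6)
  step 7: S5  (read a: S6→S5)
  step 8: S6  (read b: S5→S6)
  step 9: S6  (read b: S6→S6)

So i = 1, j = 2, giving x = w[0:1] = a, y = w[1:2] = a, z = w[2:9] = bbababb.
Check: |xy| = 2 ≤ 7 and |y| = 1 ≥ 1. Reading y takes M from S4 back to S4, so every xyⁱz is accepted.
The DFA has 7 states, so the proof of the pumping lemma guarantees a repeated state among the first 7+1 visited; the segment between the two visits is the pumpable y.

a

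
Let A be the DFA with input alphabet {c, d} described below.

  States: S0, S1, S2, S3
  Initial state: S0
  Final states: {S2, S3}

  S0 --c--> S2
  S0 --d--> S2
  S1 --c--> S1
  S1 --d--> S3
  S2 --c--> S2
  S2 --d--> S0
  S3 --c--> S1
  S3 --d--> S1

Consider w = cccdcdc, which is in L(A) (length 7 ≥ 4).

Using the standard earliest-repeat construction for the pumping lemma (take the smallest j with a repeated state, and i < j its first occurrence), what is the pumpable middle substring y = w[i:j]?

State sequence: S0 -c-> S2 -c-> S2 -c-> S2 -d-> S0 -c-> S2 -d-> S0 -c-> S2
First repeat at step 2: S2 was already visited.

So i = 1, j = 2, giving x = w[0:1] = c, y = w[1:2] = c, z = w[2:7] = cdcdc.
Check: |xy| = 2 ≤ 4 and |y| = 1 ≥ 1. Reading y takes A from S2 back to S2, so every xyⁱz is accepted.

c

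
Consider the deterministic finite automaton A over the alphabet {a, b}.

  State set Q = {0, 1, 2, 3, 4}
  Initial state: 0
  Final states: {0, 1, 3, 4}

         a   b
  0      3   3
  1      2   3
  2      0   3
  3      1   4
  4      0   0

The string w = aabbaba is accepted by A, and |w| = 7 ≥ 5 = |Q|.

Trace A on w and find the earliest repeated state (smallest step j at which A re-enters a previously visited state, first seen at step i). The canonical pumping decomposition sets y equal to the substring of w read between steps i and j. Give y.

Run of A on w = a a b b a b a:
  step 0: 0  (start)
  step 1: 3  (read a: 0→3)
  step 2: 1  (read a: 3→1)
  step 3: 3  (read b: 1→3)   ← first repeat (3 seen earlier)
  step 4: 4  (read b: 3→4)
  step 5: 0  (read a: 4→0)
  step 6: 3  (read b: 0→3)
  step 7: 1  (read a: 3→1)

So i = 1, j = 3, giving x = w[0:1] = a, y = w[1:3] = ab, z = w[3:7] = baba.
Check: |xy| = 3 ≤ 5 and |y| = 2 ≥ 1. Reading y takes A from 3 back to 3, so every xyⁱz is accepted.

ab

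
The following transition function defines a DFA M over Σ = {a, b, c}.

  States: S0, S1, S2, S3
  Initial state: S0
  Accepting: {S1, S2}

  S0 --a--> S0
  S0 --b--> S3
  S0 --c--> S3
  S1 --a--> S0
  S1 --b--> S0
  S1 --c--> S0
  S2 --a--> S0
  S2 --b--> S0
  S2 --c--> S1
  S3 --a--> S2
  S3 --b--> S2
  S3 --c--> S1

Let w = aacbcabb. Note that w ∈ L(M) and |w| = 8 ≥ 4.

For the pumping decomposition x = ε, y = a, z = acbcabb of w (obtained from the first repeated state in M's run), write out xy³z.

aaaacbcabb

xy^3z = ε·a·a·a·acbcabb = aaaacbcabb.
Reading y = a takes M from S0 back to S0, so after x·y·y·y the machine is still in S0, and z then leads to the accepting state S2. Hence aaaacbcabb ∈ L(M).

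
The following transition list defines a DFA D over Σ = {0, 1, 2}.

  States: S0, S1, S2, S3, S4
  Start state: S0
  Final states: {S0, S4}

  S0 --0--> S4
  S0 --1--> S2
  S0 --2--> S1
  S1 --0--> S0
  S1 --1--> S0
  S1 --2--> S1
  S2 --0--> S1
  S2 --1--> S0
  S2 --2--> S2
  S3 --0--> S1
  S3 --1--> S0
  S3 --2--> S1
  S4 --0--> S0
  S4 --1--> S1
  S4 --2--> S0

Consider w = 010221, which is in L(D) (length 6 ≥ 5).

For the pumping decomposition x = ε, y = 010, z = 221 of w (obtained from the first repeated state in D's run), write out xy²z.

010010221

xy^2z = ε·010·010·221 = 010010221.
Reading y = 010 takes D from S0 back to S0, so after x·y·y the machine is still in S0, and z then leads to the accepting state S0. Hence 010010221 ∈ L(D).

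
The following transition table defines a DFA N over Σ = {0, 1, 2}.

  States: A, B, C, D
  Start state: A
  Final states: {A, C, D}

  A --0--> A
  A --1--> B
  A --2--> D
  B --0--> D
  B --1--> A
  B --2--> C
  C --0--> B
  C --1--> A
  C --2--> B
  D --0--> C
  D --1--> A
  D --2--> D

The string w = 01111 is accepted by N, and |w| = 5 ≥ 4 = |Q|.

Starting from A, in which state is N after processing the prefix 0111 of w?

State sequence: A -0-> A -1-> B -1-> A -1-> B

After reading 4 characters, N is in state B.

B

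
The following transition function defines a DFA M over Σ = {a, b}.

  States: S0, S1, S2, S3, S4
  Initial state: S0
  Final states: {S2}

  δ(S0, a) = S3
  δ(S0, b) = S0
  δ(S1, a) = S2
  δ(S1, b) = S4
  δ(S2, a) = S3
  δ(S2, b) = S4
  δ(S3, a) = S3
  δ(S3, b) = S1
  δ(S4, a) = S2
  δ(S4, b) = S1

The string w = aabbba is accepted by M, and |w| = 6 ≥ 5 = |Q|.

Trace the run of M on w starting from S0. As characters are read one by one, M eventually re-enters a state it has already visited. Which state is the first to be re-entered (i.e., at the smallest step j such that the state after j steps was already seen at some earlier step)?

State sequence: S0 -a-> S3 -a-> S3 -b-> S1 -b-> S4 -b-> S1 -a-> S2
First repeat at step 2: S3 was already visited.

The earliest repeat is at step j = 2: M is in S3, which it already visited at step i = 1.
Since M has 5 states, any run of length ≥ 5 visits 5+1 states, so by pigeonhole some state repeats within the first 5 steps — that repeat gives the pumpable loop.

S3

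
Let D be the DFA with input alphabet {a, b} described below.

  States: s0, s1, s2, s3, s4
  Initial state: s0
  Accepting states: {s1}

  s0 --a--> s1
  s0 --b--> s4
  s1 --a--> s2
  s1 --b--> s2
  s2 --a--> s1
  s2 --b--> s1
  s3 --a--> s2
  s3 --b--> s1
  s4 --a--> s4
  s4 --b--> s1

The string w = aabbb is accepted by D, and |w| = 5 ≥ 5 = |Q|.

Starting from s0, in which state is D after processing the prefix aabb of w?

Run of D on the first 4 characters of w = a a b b:
  step 0: s0  (start)
  step 1: s1  (read a: s0→s1)
  step 2: s2  (read a: s1→s2)
  step 3: s1  (read b: s2→s1)
  step 4: s2  (read b: s1→s2)

After reading 4 characters, D is in state s2.

s2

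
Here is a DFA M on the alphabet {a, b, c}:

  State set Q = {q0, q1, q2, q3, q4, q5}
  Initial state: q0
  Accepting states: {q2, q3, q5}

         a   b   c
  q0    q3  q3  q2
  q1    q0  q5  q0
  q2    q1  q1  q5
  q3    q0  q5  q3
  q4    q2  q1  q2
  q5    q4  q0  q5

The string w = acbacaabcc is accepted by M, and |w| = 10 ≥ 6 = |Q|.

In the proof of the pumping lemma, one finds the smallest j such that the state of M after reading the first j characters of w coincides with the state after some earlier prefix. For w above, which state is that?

State sequence: q0 -a-> q3 -c-> q3 -b-> q5 -a-> q4 -c-> q2 -a-> q1 -a-> q0 -b-> q3 -c-> q3 -c-> q3
First repeat at step 2: q3 was already visited.

The earliest repeat is at step j = 2: M is in q3, which it already visited at step i = 1.

q3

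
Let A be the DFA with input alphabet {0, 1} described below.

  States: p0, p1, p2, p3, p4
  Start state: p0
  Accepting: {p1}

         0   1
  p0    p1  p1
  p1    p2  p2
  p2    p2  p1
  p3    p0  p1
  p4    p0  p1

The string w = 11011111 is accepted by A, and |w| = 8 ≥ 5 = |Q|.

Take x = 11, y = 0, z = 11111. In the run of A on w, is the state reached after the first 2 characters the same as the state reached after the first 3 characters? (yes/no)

Run of A on the first 3 characters of w = 1 1 0:
  step 0: p0  (start)
  step 1: p1  (read 1: p0→p1)
  step 2: p2  (read 1: p1→p2)
  step 3: p2  (read 0: p2→p2)

After x (step 2): p2. After xy (step 3): p2.
They match, so y = 0 drives A around a cycle from p2 back to itself; pumping y any number of times keeps A in p2 before reading z, and xyⁱz ∈ L(A) for every i ≥ 0.

yes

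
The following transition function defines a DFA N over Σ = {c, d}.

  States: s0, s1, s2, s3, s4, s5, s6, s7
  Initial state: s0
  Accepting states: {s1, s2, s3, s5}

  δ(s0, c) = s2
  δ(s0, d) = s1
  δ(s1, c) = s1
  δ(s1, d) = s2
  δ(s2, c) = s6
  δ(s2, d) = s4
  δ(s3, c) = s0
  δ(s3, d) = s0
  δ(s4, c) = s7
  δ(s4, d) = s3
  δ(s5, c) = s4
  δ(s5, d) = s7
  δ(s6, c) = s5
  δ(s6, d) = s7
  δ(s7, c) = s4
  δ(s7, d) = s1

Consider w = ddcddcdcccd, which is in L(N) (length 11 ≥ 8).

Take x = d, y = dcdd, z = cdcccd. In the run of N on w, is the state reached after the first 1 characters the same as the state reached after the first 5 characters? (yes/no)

State sequence: s0 -d-> s1 -d-> s2 -c-> s6 -d-> s7 -d-> s1

After x (step 1): s1. After xy (step 5): s1.
They match, so y = dcdd drives N around a cycle from s1 back to itself; pumping y any number of times keeps N in s1 before reading z, and xyⁱz ∈ L(N) for every i ≥ 0.

yes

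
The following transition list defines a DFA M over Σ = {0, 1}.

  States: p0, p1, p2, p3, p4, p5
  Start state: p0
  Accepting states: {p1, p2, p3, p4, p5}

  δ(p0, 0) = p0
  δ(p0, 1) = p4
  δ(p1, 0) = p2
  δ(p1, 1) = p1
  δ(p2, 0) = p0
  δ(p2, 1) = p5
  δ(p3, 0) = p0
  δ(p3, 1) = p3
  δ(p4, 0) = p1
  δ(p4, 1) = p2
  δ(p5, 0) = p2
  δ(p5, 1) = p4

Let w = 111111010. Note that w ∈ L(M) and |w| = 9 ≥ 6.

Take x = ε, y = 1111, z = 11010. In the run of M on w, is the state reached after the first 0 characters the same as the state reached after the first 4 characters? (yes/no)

State sequence: p0 -1-> p4 -1-> p2 -1-> p5 -1-> p4

After x (step 0): p0. After xy (step 4): p4.
They differ (p0 ≠ p4), so y is not a cycle from the state after x; this split is not the one the pumping-lemma construction produces, and pumping y need not keep the string in L(M).

no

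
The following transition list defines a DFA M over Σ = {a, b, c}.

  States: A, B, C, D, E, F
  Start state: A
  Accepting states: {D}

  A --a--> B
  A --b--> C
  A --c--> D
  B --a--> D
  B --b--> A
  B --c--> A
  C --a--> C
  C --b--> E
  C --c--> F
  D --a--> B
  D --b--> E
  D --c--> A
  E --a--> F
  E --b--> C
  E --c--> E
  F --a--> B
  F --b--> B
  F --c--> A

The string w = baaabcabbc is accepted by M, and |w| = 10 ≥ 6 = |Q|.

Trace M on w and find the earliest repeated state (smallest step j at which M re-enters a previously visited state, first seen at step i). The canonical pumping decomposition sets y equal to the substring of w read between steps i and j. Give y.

a

Run of M on w = b a a a b c a b b c:
  step 0: A  (start)
  step 1: C  (read b: A→C)
  step 2: C  (read a: C→C)   ← first repeat (C seen earlier)
  step 3: C  (read a: C→C)
  step 4: C  (read a: C→C)
  step 5: E  (read b: C→E)
  step 6: E  (read c: E→E)
  step 7: F  (read a: E→F)
  step 8: B  (read b: F→B)
  step 9: A  (read b: B→A)
  step 10: D  (read c: A→D)

So i = 1, j = 2, giving x = w[0:1] = b, y = w[1:2] = a, z = w[2:10] = aabcabbc.
Check: |xy| = 2 ≤ 6 and |y| = 1 ≥ 1. Reading y takes M from C back to C, so every xyⁱz is accepted.
Pumping length from the standard proof: p = 6 (the number of states). The repeated state found above gives |xy| = j ≤ 6 and |y| = j − i ≥ 1.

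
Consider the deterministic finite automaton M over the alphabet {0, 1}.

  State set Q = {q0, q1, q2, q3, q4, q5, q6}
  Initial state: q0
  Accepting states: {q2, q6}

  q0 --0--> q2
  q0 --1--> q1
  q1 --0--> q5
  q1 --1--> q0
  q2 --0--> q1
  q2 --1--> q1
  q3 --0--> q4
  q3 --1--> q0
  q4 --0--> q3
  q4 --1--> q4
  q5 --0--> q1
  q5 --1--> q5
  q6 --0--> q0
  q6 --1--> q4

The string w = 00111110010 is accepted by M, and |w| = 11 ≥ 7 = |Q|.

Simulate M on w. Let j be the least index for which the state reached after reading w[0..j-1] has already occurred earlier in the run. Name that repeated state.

Run of M on w = 0 0 1 1 1 1 1 0 0 1 0:
  step 0: q0  (start)
  step 1: q2  (read 0: q0→q2)
  step 2: q1  (read 0: q2→q1)
  step 3: q0  (read 1: q1→q0)   ← first repeat (q0 seen earlier)
  step 4: q1  (read 1: q0→q1)
  step 5: q0  (read 1: q1→q0)
  step 6: q1  (read 1: q0→q1)
  step 7: q0  (read 1: q1→q0)
  step 8: q2  (read 0: q0→q2)
  step 9: q1  (read 0: q2→q1)
  step 10: q0  (read 1: q1→q0)
  step 11: q2  (read 0: q0→q2)

The earliest repeat is at step j = 3: M is in q0, which it already visited at step i = 0.
Pumping length from the standard proof: p = 7 (the number of states). The repeated state found above gives |xy| = j ≤ 7 and |y| = j − i ≥ 1.

q0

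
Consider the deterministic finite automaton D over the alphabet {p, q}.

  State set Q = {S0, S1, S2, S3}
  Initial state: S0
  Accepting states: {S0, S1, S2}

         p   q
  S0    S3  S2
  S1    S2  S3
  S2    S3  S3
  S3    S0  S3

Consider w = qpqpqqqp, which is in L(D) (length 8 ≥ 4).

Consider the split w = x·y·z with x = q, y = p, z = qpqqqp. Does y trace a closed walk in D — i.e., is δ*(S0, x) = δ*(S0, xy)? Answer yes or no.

no

State sequence: S0 -q-> S2 -p-> S3

After x (step 1): S2. After xy (step 2): S3.
They differ (S2 ≠ S3), so y is not a cycle from the state after x; this split is not the one the pumping-lemma construction produces, and pumping y need not keep the string in L(D).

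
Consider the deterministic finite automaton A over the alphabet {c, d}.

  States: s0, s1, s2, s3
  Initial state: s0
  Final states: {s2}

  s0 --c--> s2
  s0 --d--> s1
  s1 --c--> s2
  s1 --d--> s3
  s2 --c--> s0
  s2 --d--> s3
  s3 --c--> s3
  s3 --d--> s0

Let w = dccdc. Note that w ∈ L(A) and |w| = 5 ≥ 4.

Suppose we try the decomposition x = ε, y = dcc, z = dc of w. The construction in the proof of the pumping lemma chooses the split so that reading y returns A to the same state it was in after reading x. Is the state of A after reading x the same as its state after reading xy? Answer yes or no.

yes

Run of A on the first 3 characters of w = d c c:
  step 0: s0  (start)
  step 1: s1  (read d: s0→s1)
  step 2: s2  (read c: s1→s2)
  step 3: s0  (read c: s2→s0)

After x (step 0): s0. After xy (step 3): s0.
They match, so y = dcc drives A around a cycle from s0 back to itself; pumping y any number of times keeps A in s0 before reading z, and xyⁱz ∈ L(A) for every i ≥ 0.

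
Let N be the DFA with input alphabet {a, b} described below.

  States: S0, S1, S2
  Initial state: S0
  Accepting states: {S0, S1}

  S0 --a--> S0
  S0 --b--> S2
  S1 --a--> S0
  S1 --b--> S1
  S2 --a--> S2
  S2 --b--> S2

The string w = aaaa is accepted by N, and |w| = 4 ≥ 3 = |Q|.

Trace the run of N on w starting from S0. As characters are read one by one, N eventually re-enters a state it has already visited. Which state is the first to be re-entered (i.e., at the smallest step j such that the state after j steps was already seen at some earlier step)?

State sequence: S0 -a-> S0 -a-> S0 -a-> S0 -a-> S0
First repeat at step 1: S0 was already visited.

The earliest repeat is at step j = 1: N is in S0, which it already visited at step i = 0.
Since N has 3 states, any run of length ≥ 3 visits 3+1 states, so by pigeonhole some state repeats within the first 3 steps — that repeat gives the pumpable loop.

S0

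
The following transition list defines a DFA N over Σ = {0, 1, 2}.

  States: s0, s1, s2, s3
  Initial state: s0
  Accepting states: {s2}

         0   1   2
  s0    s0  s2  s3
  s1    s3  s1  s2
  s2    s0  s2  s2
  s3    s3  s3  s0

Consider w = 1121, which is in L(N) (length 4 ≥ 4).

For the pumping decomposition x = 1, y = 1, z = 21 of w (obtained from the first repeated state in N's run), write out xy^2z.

xy^2z = 1·1·1·21 = 11121.
Reading y = 1 takes N from s2 back to s2, so after x·y·y the machine is still in s2, and z then leads to the accepting state s2. Hence 11121 ∈ L(N).

11121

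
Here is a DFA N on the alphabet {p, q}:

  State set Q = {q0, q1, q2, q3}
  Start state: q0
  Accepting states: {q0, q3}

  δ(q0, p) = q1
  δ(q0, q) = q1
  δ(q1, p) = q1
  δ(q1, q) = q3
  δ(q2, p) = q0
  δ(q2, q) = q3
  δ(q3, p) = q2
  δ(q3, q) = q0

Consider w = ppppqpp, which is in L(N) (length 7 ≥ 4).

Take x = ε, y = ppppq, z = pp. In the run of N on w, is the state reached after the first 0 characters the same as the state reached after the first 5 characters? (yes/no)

State sequence: q0 -p-> q1 -p-> q1 -p-> q1 -p-> q1 -q-> q3

After x (step 0): q0. After xy (step 5): q3.
They differ (q0 ≠ q3), so y is not a cycle from the state after x; this split is not the one the pumping-lemma construction produces, and pumping y need not keep the string in L(N).

no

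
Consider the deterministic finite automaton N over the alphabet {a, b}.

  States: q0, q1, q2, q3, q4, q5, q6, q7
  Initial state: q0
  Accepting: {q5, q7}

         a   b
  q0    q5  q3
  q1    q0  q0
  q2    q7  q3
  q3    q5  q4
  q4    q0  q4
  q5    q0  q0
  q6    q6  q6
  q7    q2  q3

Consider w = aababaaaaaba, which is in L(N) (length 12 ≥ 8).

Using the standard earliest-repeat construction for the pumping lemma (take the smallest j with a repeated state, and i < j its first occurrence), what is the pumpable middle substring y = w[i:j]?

Run of N on w = a a b a b a a a a a b a:
  step 0: q0  (start)
  step 1: q5  (read a: q0→q5)
  step 2: q0  (read a: q5→q0)   ← first repeat (q0 seen earlier)
  step 3: q3  (read b: q0→q3)
  step 4: q5  (read a: q3→q5)
  step 5: q0  (read b: q5→q0)
  step 6: q5  (read a: q0→q5)
  step 7: q0  (read a: q5→q0)
  step 8: q5  (read a: q0→q5)
  step 9: q0  (read a: q5→q0)
  step 10: q5  (read a: q0→q5)
  step 11: q0  (read b: q5→q0)
  step 12: q5  (read a: q0→q5)

So i = 0, j = 2, giving x = w[0:0] = ε, y = w[0:2] = aa, z = w[2:12] = babaaaaaba.
Check: |xy| = 2 ≤ 8 and |y| = 2 ≥ 1. Reading y takes N from q0 back to q0, so every xyⁱz is accepted.

aa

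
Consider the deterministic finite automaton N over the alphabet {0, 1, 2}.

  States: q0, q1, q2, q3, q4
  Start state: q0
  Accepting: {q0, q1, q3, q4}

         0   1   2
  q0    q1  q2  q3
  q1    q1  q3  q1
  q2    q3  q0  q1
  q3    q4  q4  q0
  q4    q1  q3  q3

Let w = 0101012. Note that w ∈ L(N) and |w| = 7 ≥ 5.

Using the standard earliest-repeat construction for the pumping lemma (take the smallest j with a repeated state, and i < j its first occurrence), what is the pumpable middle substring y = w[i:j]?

State sequence: q0 -0-> q1 -1-> q3 -0-> q4 -1-> q3 -0-> q4 -1-> q3 -2-> q0
First repeat at step 4: q3 was already visited.

So i = 2, j = 4, giving x = w[0:2] = 01, y = w[2:4] = 01, z = w[4:7] = 012.
Check: |xy| = 4 ≤ 5 and |y| = 2 ≥ 1. Reading y takes N from q3 back to q3, so every xyⁱz is accepted.

01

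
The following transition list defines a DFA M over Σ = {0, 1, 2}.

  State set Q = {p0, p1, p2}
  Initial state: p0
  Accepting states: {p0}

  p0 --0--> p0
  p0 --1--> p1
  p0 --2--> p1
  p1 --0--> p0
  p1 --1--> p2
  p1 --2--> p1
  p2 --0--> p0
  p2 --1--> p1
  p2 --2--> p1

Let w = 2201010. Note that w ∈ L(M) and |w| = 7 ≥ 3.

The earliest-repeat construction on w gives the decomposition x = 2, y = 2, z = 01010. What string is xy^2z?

xy^2z = 2·2·2·01010 = 22201010.
Reading y = 2 takes M from p1 back to p1, so after x·y·y the machine is still in p1, and z then leads to the accepting state p0. Hence 22201010 ∈ L(M).

22201010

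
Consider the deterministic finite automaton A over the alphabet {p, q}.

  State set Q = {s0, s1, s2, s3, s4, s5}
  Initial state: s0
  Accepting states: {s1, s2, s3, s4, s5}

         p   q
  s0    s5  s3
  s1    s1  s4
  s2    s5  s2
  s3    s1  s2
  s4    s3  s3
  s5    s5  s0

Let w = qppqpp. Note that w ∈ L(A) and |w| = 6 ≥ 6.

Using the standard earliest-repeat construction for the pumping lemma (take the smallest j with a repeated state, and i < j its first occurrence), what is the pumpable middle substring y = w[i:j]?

p

Run of A on w = q p p q p p:
  step 0: s0  (start)
  step 1: s3  (read q: s0→s3)
  step 2: s1  (read p: s3→s1)
  step 3: s1  (read p: s1→s1)   ← first repeat (s1 seen earlier)
  step 4: s4  (read q: s1→s4)
  step 5: s3  (read p: s4→s3)
  step 6: s1  (read p: s3→s1)

So i = 2, j = 3, giving x = w[0:2] = qp, y = w[2:3] = p, z = w[3:6] = qpp.
Check: |xy| = 3 ≤ 6 and |y| = 1 ≥ 1. Reading y takes A from s1 back to s1, so every xyⁱz is accepted.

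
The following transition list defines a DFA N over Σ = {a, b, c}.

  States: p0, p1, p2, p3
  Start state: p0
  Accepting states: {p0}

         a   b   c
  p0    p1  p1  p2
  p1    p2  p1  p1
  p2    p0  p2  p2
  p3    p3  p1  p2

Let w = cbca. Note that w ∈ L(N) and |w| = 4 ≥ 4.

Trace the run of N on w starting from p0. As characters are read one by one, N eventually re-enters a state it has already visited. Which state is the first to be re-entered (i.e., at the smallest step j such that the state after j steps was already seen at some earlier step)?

State sequence: p0 -c-> p2 -b-> p2 -c-> p2 -a-> p0
First repeat at step 2: p2 was already visited.

The earliest repeat is at step j = 2: N is in p2, which it already visited at step i = 1.
Pumping length from the standard proof: p = 4 (the number of states). The repeated state found above gives |xy| = j ≤ 4 and |y| = j − i ≥ 1.

p2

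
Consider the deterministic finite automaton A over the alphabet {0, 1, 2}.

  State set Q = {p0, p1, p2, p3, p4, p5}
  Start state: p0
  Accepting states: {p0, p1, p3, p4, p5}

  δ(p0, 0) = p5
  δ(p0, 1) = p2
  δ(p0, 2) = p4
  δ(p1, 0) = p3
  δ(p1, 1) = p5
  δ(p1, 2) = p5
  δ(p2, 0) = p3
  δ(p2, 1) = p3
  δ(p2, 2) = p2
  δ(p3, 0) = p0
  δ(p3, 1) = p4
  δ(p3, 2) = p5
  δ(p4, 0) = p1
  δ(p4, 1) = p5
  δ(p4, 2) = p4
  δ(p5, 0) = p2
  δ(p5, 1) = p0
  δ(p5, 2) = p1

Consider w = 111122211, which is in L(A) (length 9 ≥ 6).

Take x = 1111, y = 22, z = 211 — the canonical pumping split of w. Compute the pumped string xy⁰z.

xy⁰z = xz = 1111·211 = 1111211.
Reading y = 22 takes A from p5 back to p5, so after x the machine is still in p5, and z then leads to the accepting state p0. Hence 1111211 ∈ L(A).

1111211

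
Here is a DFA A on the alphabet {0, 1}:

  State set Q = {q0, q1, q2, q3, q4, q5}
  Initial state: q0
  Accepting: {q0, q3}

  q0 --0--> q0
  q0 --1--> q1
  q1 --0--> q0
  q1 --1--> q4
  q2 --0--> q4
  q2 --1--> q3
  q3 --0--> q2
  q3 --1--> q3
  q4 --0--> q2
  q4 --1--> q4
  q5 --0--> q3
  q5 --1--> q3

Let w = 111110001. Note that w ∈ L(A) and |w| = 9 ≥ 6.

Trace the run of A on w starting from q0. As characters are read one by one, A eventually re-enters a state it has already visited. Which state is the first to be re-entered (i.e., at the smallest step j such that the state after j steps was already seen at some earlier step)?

q4

Run of A on w = 1 1 1 1 1 0 0 0 1:
  step 0: q0  (start)
  step 1: q1  (read 1: q0→q1)
  step 2: q4  (read 1: q1→q4)
  step 3: q4  (read 1: q4→q4)   ← first repeat (q4 seen earlier)
  step 4: q4  (read 1: q4→q4)
  step 5: q4  (read 1: q4→q4)
  step 6: q2  (read 0: q4→q2)
  step 7: q4  (read 0: q2→q4)
  step 8: q2  (read 0: q4→q2)
  step 9: q3  (read 1: q2→q3)

The earliest repeat is at step j = 3: A is in q4, which it already visited at step i = 2.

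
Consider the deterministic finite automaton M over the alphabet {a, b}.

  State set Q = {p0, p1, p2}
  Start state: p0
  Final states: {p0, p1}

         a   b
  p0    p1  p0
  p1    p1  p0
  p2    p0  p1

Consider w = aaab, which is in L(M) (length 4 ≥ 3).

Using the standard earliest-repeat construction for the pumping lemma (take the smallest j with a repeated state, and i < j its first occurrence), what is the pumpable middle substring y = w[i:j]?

a

State sequence: p0 -a-> p1 -a-> p1 -a-> p1 -b-> p0
First repeat at step 2: p1 was already visited.

So i = 1, j = 2, giving x = w[0:1] = a, y = w[1:2] = a, z = w[2:4] = ab.
Check: |xy| = 2 ≤ 3 and |y| = 1 ≥ 1. Reading y takes M from p1 back to p1, so every xyⁱz is accepted.
Pumping length from the standard proof: p = 3 (the number of states). The repeated state found above gives |xy| = j ≤ 3 and |y| = j − i ≥ 1.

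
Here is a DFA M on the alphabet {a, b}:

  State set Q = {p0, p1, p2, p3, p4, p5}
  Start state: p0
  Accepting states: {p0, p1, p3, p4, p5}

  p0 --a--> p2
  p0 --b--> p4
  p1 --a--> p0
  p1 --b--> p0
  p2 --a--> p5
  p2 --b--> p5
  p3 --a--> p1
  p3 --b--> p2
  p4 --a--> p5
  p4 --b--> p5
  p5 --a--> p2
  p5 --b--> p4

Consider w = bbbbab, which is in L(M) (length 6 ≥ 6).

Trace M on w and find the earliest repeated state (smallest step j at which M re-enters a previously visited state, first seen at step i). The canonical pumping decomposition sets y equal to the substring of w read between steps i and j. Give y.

bb

Run of M on w = b b b b a b:
  step 0: p0  (start)
  step 1: p4  (read b: p0→p4)
  step 2: p5  (read b: p4→p5)
  step 3: p4  (read b: p5→p4)   ← first repeat (p4 seen earlier)
  step 4: p5  (read b: p4→p5)
  step 5: p2  (read a: p5→p2)
  step 6: p5  (read b: p2→p5)

So i = 1, j = 3, giving x = w[0:1] = b, y = w[1:3] = bb, z = w[3:6] = bab.
Check: |xy| = 3 ≤ 6 and |y| = 2 ≥ 1. Reading y takes M from p4 back to p4, so every xyⁱz is accepted.
Pumping length from the standard proof: p = 6 (the number of states). The repeated state found above gives |xy| = j ≤ 6 and |y| = j − i ≥ 1.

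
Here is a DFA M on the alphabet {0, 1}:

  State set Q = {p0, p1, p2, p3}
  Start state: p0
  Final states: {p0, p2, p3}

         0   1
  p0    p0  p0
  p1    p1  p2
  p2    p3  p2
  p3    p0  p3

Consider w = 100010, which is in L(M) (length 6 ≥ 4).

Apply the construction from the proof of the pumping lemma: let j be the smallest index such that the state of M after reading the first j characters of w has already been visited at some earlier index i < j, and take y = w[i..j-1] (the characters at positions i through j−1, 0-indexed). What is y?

1

Run of M on w = 1 0 0 0 1 0:
  step 0: p0  (start)
  step 1: p0  (read 1: p0→p0)   ← first repeat (p0 seen earlier)
  step 2: p0  (read 0: p0→p0)
  step 3: p0  (read 0: p0→p0)
  step 4: p0  (read 0: p0→p0)
  step 5: p0  (read 1: p0→p0)
  step 6: p0  (read 0: p0→p0)

So i = 0, j = 1, giving x = w[0:0] = ε, y = w[0:1] = 1, z = w[1:6] = 00010.
Check: |xy| = 1 ≤ 4 and |y| = 1 ≥ 1. Reading y takes M from p0 back to p0, so every xyⁱz is accepted.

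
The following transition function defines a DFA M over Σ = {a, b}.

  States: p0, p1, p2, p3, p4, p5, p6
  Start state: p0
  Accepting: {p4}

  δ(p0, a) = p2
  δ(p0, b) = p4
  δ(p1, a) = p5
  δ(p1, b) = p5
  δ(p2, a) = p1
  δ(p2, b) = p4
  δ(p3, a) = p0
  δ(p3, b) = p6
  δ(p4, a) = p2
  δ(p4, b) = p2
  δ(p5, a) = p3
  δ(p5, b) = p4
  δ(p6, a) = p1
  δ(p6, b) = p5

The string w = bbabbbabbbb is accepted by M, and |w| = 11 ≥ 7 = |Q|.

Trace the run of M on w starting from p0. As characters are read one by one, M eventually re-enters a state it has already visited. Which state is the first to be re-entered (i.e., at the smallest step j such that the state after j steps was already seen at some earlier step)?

p4

Run of M on w = b b a b b b a b b b b:
  step 0: p0  (start)
  step 1: p4  (read b: p0→p4)
  step 2: p2  (read b: p4→p2)
  step 3: p1  (read a: p2→p1)
  step 4: p5  (read b: p1→p5)
  step 5: p4  (read b: p5→p4)   ← first repeat (p4 seen earlier)
  step 6: p2  (read b: p4→p2)
  step 7: p1  (read a: p2→p1)
  step 8: p5  (read b: p1→p5)
  step 9: p4  (read b: p5→p4)
  step 10: p2  (read b: p4→p2)
  step 11: p4  (read b: p2→p4)

The earliest repeat is at step j = 5: M is in p4, which it already visited at step i = 1.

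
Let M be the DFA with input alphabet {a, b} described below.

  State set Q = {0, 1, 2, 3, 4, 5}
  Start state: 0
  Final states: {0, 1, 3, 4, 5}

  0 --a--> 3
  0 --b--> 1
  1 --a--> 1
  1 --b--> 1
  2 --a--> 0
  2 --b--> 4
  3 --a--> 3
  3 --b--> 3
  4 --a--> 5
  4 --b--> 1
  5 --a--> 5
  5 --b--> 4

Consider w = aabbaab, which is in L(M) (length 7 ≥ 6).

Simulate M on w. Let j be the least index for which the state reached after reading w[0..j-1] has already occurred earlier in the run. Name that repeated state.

3

State sequence: 0 -a-> 3 -a-> 3 -b-> 3 -b-> 3 -a-> 3 -a-> 3 -b-> 3
First repeat at step 2: 3 was already visited.

The earliest repeat is at step j = 2: M is in 3, which it already visited at step i = 1.
Since M has 6 states, any run of length ≥ 6 visits 6+1 states, so by pigeonhole some state repeats within the first 6 steps — that repeat gives the pumpable loop.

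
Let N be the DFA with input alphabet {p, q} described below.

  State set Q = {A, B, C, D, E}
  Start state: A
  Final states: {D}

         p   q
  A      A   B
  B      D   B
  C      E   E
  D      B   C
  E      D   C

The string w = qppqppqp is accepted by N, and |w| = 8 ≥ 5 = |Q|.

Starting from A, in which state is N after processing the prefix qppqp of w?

State sequence: A -q-> B -p-> D -p-> B -q-> B -p-> D

After reading 5 characters, N is in state D.
(This kind of state-tracing is the core of the pumping-lemma construction: with 5 states, pigeonhole forces a repeat within the first 5 steps.)

D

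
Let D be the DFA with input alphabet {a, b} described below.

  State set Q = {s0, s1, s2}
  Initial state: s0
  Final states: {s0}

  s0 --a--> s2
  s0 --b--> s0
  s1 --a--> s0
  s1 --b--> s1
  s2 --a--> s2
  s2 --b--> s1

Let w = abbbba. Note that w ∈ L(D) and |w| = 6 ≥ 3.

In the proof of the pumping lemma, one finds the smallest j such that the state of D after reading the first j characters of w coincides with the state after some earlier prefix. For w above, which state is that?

Run of D on w = a b b b b a:
  step 0: s0  (start)
  step 1: s2  (read a: s0→s2)
  step 2: s1  (read b: s2→s1)
  step 3: s1  (read b: s1→s1)   ← first repeat (s1 seen earlier)
  step 4: s1  (read b: s1→s1)
  step 5: s1  (read b: s1→s1)
  step 6: s0  (read a: s1→s0)

The earliest repeat is at step j = 3: D is in s1, which it already visited at step i = 2.

s1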